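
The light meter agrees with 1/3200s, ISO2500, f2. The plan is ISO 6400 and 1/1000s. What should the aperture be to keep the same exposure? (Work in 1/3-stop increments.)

f/5.6

ISO: 2500 → 3200 → 4000 → 5000 → 6400 — 1 1/3 stops raised (brighter).
Shutter speed: 1/3200 → 1/2500 → 1/2000 → 1/1600 → 1/1250 → 1/1000 — 1 2/3 stops slower (brighter).
Net change so far: 3 stops brighter. Offset with the aperture: f/2 → f/2.2 → f/2.5 → f/2.8 → f/3.2 → f/3.5 → f/4 → f/4.5 → f/5 → f/5.6.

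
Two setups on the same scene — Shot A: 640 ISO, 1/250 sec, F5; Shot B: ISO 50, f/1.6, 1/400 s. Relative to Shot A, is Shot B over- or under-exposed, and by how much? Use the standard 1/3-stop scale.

Aperture: f/5 → f/4.5 → f/4 → f/3.5 → f/3.2 → f/2.8 → f/2.5 → f/2.2 → f/2 → f/1.8 → f/1.6 — 3 1/3 stops opened up (brighter).
Shutter speed: 1/250 → 1/320 → 1/400 — 2/3 stop shorter (darker).
ISO: 640 → 500 → 400 → 320 → 250 → 200 → 160 → 125 → 100 → 80 → 64 → 50 — 3 2/3 stops dropped (darker).
Net: +3 1/3 −2/3 −3 2/3 = −1 stop.

1 stop darker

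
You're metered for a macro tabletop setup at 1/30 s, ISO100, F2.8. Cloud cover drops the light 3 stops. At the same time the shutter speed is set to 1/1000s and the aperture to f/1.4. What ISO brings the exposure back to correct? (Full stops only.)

ISO 6400

Scene light: 3 stops darker.
Shutter speed: 1/30 → 1/60 → 1/125 → 1/250 → 1/500 → 1/1000 — 5 stops shorter (darker).
Aperture: f/2.8 → f/2 → f/1.4 — 2 stops larger aperture (brighter).
Net so far: 6 stops darker. ISO: 100 → 200 → 400 → 800 → 1600 → 3200 → 6400.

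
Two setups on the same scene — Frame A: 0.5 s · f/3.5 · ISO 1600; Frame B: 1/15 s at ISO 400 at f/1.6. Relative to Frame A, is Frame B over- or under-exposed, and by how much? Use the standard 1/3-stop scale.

2 2/3 stops darker

Aperture: f/3.5 → f/3.2 → f/2.8 → f/2.5 → f/2.2 → f/2 → f/1.8 → f/1.6 — 2 1/3 stops wider (brighter).
Shutter speed: 0.5 → 0.4 → 0.3 → 1/4 → 1/5 → 1/6 → 1/8 → 1/10 → 1/13 → 1/15 — 3 stops faster (darker).
ISO: 1600 → 1250 → 1000 → 800 → 640 → 500 → 400 — 2 stops dropped (darker).
Net: +2 1/3 −3 −2 = −2 2/3 stops.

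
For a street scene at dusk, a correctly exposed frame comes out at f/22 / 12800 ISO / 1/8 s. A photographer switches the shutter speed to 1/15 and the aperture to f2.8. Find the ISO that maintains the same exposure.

Shutter speed: 1/8 → 1/15 — 1 stop faster (darker).
Aperture: f/22 → f/16 → f/11 → f/8 → f/5.6 → f/4 → f/2.8 — 6 stops larger aperture (brighter).
Net change so far: 5 stops brighter. Offset with the ISO: 12800 → 6400 → 3200 → 1600 → 800 → 400.

ISO 400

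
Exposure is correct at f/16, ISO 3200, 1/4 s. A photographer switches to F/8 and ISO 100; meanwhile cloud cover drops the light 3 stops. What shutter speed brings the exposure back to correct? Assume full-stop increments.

15 s

Scene light: 3 stops darker.
Aperture: f/16 → f/11 → f/8 — 2 stops wider (brighter).
ISO: 3200 → 1600 → 800 → 400 → 200 → 100 — 5 stops dropped (darker).
Net so far: 6 stops darker. Shutter speed: 1/4 → 1/2 → 1 → 2 → 4 → 8 → 15.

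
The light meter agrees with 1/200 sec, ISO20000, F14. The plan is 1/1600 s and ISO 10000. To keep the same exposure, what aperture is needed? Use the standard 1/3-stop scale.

Shutter speed: 1/200 → 1/250 → 1/320 → 1/400 → 1/500 → 1/640 → 1/800 → 1/1000 → 1/1250 → 1/1600 — 3 stops faster (darker).
ISO: 20000 → 16000 → 12800 → 10000 — 1 stop lower (darker).
Net change so far: 4 stops darker. Offset with the aperture: f/14 → f/13 → f/11 → f/10 → f/9 → f/8 → f/7.1 → f/6.3 → f/5.6 → f/5 → f/4.5 → f/4 → f/3.5.

f/3.5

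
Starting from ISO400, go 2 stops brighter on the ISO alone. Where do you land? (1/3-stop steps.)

ISO: 400 → 500 → 640 → 800 → 1000 → 1250 → 1600 — 2 stops higher (brighter).

ISO 1600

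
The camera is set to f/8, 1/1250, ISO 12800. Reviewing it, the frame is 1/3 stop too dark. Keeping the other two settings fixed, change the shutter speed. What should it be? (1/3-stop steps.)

1/1000s

Underexposed by 1/3 stop → need 1/3 stop brighter.
Shutter speed: 1/1250 → 1/1000.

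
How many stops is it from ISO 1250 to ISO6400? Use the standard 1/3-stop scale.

1250 → 1600 → 2000 → 2500 → 3200 → 4000 → 5000 → 6400 — count the steps: 7 third-stops = 2 1/3 stops.

2 1/3 stops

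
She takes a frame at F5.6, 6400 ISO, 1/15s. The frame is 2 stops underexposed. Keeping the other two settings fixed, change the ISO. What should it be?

Underexposed by 2 stops → need 2 stops brighter.
ISO: 6400 → 12800 → 25600.

ISO 25600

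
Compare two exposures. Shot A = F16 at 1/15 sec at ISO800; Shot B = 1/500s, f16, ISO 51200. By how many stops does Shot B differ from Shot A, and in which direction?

Aperture: unchanged.
Shutter speed: 1/15 → 1/30 → 1/60 → 1/125 → 1/250 → 1/500 — 5 stops faster (darker).
ISO: 800 → 1600 → 3200 → 6400 → 12800 → 25600 → 51200 — 6 stops raised (brighter).
Net: −5 +6 = +1 stop.

1 stop brighter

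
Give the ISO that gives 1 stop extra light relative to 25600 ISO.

ISO 51200

ISO: 25600 → 51200 — 1 stop higher (brighter).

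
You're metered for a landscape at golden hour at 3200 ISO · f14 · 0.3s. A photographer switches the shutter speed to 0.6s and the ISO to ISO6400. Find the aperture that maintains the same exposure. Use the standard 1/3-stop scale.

f/29

Shutter speed: 0.3 → 0.4 → 0.5 → 0.6 — 1 stop longer (brighter).
ISO: 3200 → 4000 → 5000 → 6400 — 1 stop higher (brighter).
Net change so far: 2 stops brighter. Offset with the aperture: f/14 → f/16 → f/18 → f/20 → f/22 → f/25 → f/29.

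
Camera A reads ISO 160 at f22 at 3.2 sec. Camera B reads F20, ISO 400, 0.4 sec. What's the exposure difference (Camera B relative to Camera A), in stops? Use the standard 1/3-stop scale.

Aperture: f/22 → f/20 — 1/3 stop wider (brighter).
Shutter speed: 3.2 → 2.5 → 2 → 1.6 → 1.3 → 1 → 0.8 → 0.6 → 0.5 → 0.4 — 3 stops shorter (darker).
ISO: 160 → 200 → 250 → 320 → 400 — 1 1/3 stops higher (brighter).
Net: +1/3 −3 +1 1/3 = −1 1/3 stops.

1 1/3 stops darker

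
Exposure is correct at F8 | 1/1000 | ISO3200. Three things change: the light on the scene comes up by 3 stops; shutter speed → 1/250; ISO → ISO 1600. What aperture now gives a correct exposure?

f/32

Scene light: 3 stops brighter.
Shutter speed: 1/1000 → 1/500 → 1/250 — 2 stops longer (brighter).
ISO: 3200 → 1600 — 1 stop dropped (darker).
Net so far: 4 stops brighter. Aperture: f/8 → f/11 → f/16 → f/22 → f/32.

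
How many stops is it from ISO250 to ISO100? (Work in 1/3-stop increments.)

1 1/3 stops

250 → 200 → 160 → 125 → 100 — count the steps: 4 third-stops = 1 1/3 stops.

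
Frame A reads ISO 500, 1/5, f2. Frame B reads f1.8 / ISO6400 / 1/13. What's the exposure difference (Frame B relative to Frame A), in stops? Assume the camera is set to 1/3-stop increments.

Aperture: f/2 → f/1.8 — 1/3 stop opened up (brighter).
Shutter speed: 1/5 → 1/6 → 1/8 → 1/10 → 1/13 — 1 1/3 stops shorter (darker).
ISO: 500 → 640 → 800 → 1000 → 1250 → 1600 → 2000 → 2500 → 3200 → 4000 → 5000 → 6400 — 3 2/3 stops higher (brighter).
Net: +1/3 −1 1/3 +3 2/3 = +2 2/3 stops.

2 2/3 stops brighter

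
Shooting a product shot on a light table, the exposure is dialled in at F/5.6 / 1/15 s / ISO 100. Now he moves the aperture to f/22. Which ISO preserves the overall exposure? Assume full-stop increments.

Aperture: f/5.6 → f/8 → f/11 → f/16 → f/22 — 4 stops stopped down (darker).
Need 4 stops brighter from the ISO: 100 → 200 → 400 → 800 → 1600.

ISO 1600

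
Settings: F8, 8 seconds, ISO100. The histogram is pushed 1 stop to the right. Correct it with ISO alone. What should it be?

ISO 50

Overexposed by 1 stop → need 1 stop darker.
ISO: 100 → 50.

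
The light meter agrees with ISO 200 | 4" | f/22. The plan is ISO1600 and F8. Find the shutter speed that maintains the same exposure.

1/15s

ISO: 200 → 400 → 800 → 1600 — 3 stops raised (brighter).
Aperture: f/22 → f/16 → f/11 → f/8 — 3 stops larger aperture (brighter).
Net change so far: 6 stops brighter. Offset with the shutter speed: 4 → 2 → 1 → 1/2 → 1/4 → 1/8 → 1/15.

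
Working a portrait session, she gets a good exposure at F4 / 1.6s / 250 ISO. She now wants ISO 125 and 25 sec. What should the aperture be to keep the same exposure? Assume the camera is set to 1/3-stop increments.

ISO: 250 → 200 → 160 → 125 — 1 stop dropped (darker).
Shutter speed: 1.6 → 2 → 2.5 → 3.2 → 4 → 5 → 6 → 8 → 10 → 13 → 15 → 20 → 25 — 4 stops slower (brighter).
Net change so far: 3 stops brighter. Offset with the aperture: f/4 → f/4.5 → f/5 → f/5.6 → f/6.3 → f/7.1 → f/8 → f/9 → f/10 → f/11.

f/11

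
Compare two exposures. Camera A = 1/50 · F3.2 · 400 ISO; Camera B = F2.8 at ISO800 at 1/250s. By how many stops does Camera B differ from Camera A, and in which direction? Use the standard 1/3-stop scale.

1 stop darker

Aperture: f/3.2 → f/2.8 — 1/3 stop larger aperture (brighter).
Shutter speed: 1/50 → 1/60 → 1/80 → 1/100 → 1/125 → 1/160 → 1/200 → 1/250 — 2 1/3 stops shorter (darker).
ISO: 400 → 500 → 640 → 800 — 1 stop higher (brighter).
Net: +1/3 −2 1/3 +1 = −1 stop.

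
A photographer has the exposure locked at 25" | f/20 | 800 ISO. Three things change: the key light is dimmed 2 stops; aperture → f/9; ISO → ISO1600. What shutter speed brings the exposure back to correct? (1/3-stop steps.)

Scene light: 2 stops darker.
Aperture: f/20 → f/18 → f/16 → f/14 → f/13 → f/11 → f/10 → f/9 — 2 1/3 stops larger aperture (brighter).
ISO: 800 → 1000 → 1250 → 1600 — 1 stop higher (brighter).
Net so far: 1 1/3 stops brighter. Shutter speed: 25 → 20 → 15 → 13 → 10.

10 s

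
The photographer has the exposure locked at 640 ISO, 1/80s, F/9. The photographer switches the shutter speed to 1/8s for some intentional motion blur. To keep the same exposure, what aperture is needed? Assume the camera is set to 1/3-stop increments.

Shutter speed: 1/80 → 1/60 → 1/50 → 1/40 → 1/30 → 1/25 → 1/20 → 1/15 → 1/13 → 1/10 → 1/8 — 3 1/3 stops longer (brighter).
Need 3 1/3 stops darker from the aperture: f/9 → f/10 → f/11 → f/13 → f/14 → f/16 → f/18 → f/20 → f/22 → f/25 → f/29.

f/29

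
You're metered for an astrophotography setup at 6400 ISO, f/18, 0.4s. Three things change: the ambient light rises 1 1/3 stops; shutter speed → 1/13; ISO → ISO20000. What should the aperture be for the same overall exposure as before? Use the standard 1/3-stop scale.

f/22

Scene light: 1 1/3 stops brighter.
Shutter speed: 0.4 → 0.3 → 1/4 → 1/5 → 1/6 → 1/8 → 1/10 → 1/13 — 2 1/3 stops shorter (darker).
ISO: 6400 → 8000 → 10000 → 12800 → 16000 → 20000 — 1 2/3 stops raised (brighter).
Net so far: 2/3 stop brighter. Aperture: f/18 → f/20 → f/22.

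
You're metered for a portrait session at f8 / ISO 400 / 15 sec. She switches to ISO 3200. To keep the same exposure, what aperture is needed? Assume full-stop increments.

f/22

ISO: 400 → 800 → 1600 → 3200 — 3 stops raised (brighter).
Need 3 stops darker from the aperture: f/8 → f/11 → f/16 → f/22.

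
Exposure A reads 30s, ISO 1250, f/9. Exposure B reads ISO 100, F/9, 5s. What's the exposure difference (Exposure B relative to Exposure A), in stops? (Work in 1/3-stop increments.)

6 1/3 stops darker

Aperture: unchanged.
Shutter speed: 30 → 25 → 20 → 15 → 13 → 10 → 8 → 6 → 5 — 2 2/3 stops faster (darker).
ISO: 1250 → 1000 → 800 → 640 → 500 → 400 → 320 → 250 → 200 → 160 → 125 → 100 — 3 2/3 stops lower (darker).
Net: −2 2/3 −3 2/3 = −6 1/3 stops.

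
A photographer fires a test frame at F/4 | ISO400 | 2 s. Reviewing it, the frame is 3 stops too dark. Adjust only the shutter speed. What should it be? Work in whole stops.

Underexposed by 3 stops → need 3 stops brighter.
Shutter speed: 2 → 4 → 8 → 15.

15 s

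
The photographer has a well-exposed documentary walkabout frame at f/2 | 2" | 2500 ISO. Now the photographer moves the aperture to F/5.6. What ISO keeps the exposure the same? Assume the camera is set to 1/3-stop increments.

ISO 20000

Aperture: f/2 → f/2.2 → f/2.5 → f/2.8 → f/3.2 → f/3.5 → f/4 → f/4.5 → f/5 → f/5.6 — 3 stops stopped down (darker).
Need 3 stops brighter from the ISO: 2500 → 3200 → 4000 → 5000 → 6400 → 8000 → 10000 → 12800 → 16000 → 20000.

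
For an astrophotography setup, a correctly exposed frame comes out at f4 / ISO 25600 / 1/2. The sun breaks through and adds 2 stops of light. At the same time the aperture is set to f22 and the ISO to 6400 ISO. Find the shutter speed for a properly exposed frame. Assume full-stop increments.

Scene light: 2 stops brighter.
Aperture: f/4 → f/5.6 → f/8 → f/11 → f/16 → f/22 — 5 stops narrower (darker).
ISO: 25600 → 12800 → 6400 — 2 stops dropped (darker).
Net so far: 5 stops darker. Shutter speed: 1/2 → 1 → 2 → 4 → 8 → 15.

15 s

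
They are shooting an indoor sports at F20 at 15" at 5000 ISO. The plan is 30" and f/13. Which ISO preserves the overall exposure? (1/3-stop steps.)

Shutter speed: 15 → 20 → 25 → 30 — 1 stop longer (brighter).
Aperture: f/20 → f/18 → f/16 → f/14 → f/13 — 1 1/3 stops opened up (brighter).
Net change so far: 2 1/3 stops brighter. Offset with the ISO: 5000 → 4000 → 3200 → 2500 → 2000 → 1600 → 1250 → 1000.

ISO 1000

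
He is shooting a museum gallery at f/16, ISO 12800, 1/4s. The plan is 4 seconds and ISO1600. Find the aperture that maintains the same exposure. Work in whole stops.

f/22

Shutter speed: 1/4 → 1/2 → 1 → 2 → 4 — 4 stops slower (brighter).
ISO: 12800 → 6400 → 3200 → 1600 — 3 stops dropped (darker).
Net change so far: 1 stop brighter. Offset with the aperture: f/16 → f/22.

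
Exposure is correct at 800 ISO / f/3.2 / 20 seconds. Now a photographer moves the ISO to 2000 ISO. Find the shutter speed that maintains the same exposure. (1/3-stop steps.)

8 s

ISO: 800 → 1000 → 1250 → 1600 → 2000 — 1 1/3 stops raised (brighter).
Need 1 1/3 stops darker from the shutter speed: 20 → 15 → 13 → 10 → 8.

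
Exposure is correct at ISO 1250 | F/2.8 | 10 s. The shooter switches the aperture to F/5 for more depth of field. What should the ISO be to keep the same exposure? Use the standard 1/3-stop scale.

ISO 4000

Aperture: f/2.8 → f/3.2 → f/3.5 → f/4 → f/4.5 → f/5 — 1 2/3 stops smaller aperture (darker).
Need 1 2/3 stops brighter from the ISO: 1250 → 1600 → 2000 → 2500 → 3200 → 4000.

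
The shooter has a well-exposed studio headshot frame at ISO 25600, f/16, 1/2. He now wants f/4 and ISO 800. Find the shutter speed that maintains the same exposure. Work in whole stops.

Aperture: f/16 → f/11 → f/8 → f/5.6 → f/4 — 4 stops opened up (brighter).
ISO: 25600 → 12800 → 6400 → 3200 → 1600 → 800 — 5 stops dropped (darker).
Net change so far: 1 stop darker. Offset with the shutter speed: 1/2 → 1.

1 s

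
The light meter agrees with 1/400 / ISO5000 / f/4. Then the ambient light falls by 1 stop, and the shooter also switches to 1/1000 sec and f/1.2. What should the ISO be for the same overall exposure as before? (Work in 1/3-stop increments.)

ISO 2500

Scene light: 1 stop darker.
Shutter speed: 1/400 → 1/500 → 1/640 → 1/800 → 1/1000 — 1 1/3 stops faster (darker).
Aperture: f/4 → f/3.5 → f/3.2 → f/2.8 → f/2.5 → f/2.2 → f/2 → f/1.8 → f/1.6 → f/1.4 → f/1.2 — 3 1/3 stops wider (brighter).
Net so far: 1 stop brighter. ISO: 5000 → 4000 → 3200 → 2500.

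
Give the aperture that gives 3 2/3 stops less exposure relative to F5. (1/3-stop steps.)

Aperture: f/5 → f/5.6 → f/6.3 → f/7.1 → f/8 → f/9 → f/10 → f/11 → f/13 → f/14 → f/16 → f/18 — 3 2/3 stops smaller aperture (darker).

f/18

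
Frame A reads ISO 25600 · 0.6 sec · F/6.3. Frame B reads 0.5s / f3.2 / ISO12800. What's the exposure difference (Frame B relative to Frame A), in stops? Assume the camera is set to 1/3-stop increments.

Aperture: f/6.3 → f/5.6 → f/5 → f/4.5 → f/4 → f/3.5 → f/3.2 — 2 stops larger aperture (brighter).
Shutter speed: 0.6 → 0.5 — 1/3 stop shorter (darker).
ISO: 25600 → 20000 → 16000 → 12800 — 1 stop dropped (darker).
Net: +2 −1/3 −1 = +2/3 stops.

2/3 stop brighter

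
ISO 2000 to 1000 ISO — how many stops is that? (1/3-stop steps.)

1 stop

2000 → 1600 → 1250 → 1000 — count the steps: 3 third-stops = 1 stop.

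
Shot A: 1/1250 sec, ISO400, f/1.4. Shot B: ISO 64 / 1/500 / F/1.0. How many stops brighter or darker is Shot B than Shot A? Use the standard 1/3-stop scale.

1/3 stop darker

Aperture: f/1.4 → f/1.2 → f/1.1 → f/1.0 — 1 stop wider (brighter).
Shutter speed: 1/1250 → 1/1000 → 1/800 → 1/640 → 1/500 — 1 1/3 stops longer (brighter).
ISO: 400 → 320 → 250 → 200 → 160 → 125 → 100 → 80 → 64 — 2 2/3 stops lower (darker).
Net: +1 +1 1/3 −2 2/3 = −1/3 stops.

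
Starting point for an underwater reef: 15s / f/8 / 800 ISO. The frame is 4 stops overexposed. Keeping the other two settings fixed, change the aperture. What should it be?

Overexposed by 4 stops → need 4 stops darker.
Aperture: f/8 → f/11 → f/16 → f/22 → f/32.

f/32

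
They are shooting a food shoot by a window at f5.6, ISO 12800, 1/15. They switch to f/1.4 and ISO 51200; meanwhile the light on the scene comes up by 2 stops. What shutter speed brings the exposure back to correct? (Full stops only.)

Scene light: 2 stops brighter.
Aperture: f/5.6 → f/4 → f/2.8 → f/2 → f/1.4 — 4 stops larger aperture (brighter).
ISO: 12800 → 25600 → 51200 — 2 stops higher (brighter).
Net so far: 8 stops brighter. Shutter speed: 1/15 → 1/30 → 1/60 → 1/125 → 1/250 → 1/500 → 1/1000 → 1/2000 → 1/4000.

1/4000s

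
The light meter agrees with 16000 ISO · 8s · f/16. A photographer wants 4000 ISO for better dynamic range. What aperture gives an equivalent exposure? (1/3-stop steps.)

ISO: 16000 → 12800 → 10000 → 8000 → 6400 → 5000 → 4000 — 2 stops dropped (darker).
Need 2 stops brighter from the aperture: f/16 → f/14 → f/13 → f/11 → f/10 → f/9 → f/8.

f/8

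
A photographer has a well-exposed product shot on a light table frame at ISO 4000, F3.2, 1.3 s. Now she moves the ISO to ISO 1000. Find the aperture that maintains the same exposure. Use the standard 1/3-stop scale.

ISO: 4000 → 3200 → 2500 → 2000 → 1600 → 1250 → 1000 — 2 stops lower (darker).
Need 2 stops brighter from the aperture: f/3.2 → f/2.8 → f/2.5 → f/2.2 → f/2 → f/1.8 → f/1.6.

f/1.6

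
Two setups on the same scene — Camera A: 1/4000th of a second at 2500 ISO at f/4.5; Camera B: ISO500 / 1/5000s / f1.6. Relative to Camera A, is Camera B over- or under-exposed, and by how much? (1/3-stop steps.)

Aperture: f/4.5 → f/4 → f/3.5 → f/3.2 → f/2.8 → f/2.5 → f/2.2 → f/2 → f/1.8 → f/1.6 — 3 stops larger aperture (brighter).
Shutter speed: 1/4000 → 1/5000 — 1/3 stop shorter (darker).
ISO: 2500 → 2000 → 1600 → 1250 → 1000 → 800 → 640 → 500 — 2 1/3 stops lower (darker).
Net: +3 −1/3 −2 1/3 = +1/3 stops.

1/3 stop brighter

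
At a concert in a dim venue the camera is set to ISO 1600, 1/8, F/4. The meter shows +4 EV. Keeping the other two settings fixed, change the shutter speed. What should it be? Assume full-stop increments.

Overexposed by 4 stops → need 4 stops darker.
Shutter speed: 1/8 → 1/15 → 1/30 → 1/60 → 1/125.

1/125s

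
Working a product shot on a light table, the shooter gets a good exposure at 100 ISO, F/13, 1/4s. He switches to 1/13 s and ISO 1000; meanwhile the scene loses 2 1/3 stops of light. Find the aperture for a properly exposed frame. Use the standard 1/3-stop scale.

f/10

Scene light: 2 1/3 stops darker.
Shutter speed: 1/4 → 1/5 → 1/6 → 1/8 → 1/10 → 1/13 — 1 2/3 stops shorter (darker).
ISO: 100 → 125 → 160 → 200 → 250 → 320 → 400 → 500 → 640 → 800 → 1000 — 3 1/3 stops higher (brighter).
Net so far: 2/3 stop darker. Aperture: f/13 → f/11 → f/10.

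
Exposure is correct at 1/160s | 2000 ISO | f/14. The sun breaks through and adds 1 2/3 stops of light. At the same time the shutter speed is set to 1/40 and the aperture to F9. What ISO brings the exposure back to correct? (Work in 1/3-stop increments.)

ISO 64

Scene light: 1 2/3 stops brighter.
Shutter speed: 1/160 → 1/125 → 1/100 → 1/80 → 1/60 → 1/50 → 1/40 — 2 stops slower (brighter).
Aperture: f/14 → f/13 → f/11 → f/10 → f/9 — 1 1/3 stops wider (brighter).
Net so far: 5 stops brighter. ISO: 2000 → 1600 → 1250 → 1000 → 800 → 640 → 500 → 400 → 320 → 250 → 200 → 160 → 125 → 100 → 80 → 64.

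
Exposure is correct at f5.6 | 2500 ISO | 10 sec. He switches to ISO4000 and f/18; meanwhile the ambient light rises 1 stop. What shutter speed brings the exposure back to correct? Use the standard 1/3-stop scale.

Scene light: 1 stop brighter.
ISO: 2500 → 3200 → 4000 — 2/3 stop raised (brighter).
Aperture: f/5.6 → f/6.3 → f/7.1 → f/8 → f/9 → f/10 → f/11 → f/13 → f/14 → f/16 → f/18 — 3 1/3 stops stopped down (darker).
Net so far: 1 2/3 stops darker. Shutter speed: 10 → 13 → 15 → 20 → 25 → 30.

30 s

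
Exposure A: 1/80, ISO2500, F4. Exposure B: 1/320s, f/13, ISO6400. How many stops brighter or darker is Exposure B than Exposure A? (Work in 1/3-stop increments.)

4 stops darker

Aperture: f/4 → f/4.5 → f/5 → f/5.6 → f/6.3 → f/7.1 → f/8 → f/9 → f/10 → f/11 → f/13 — 3 1/3 stops smaller aperture (darker).
Shutter speed: 1/80 → 1/100 → 1/125 → 1/160 → 1/200 → 1/250 → 1/320 — 2 stops shorter (darker).
ISO: 2500 → 3200 → 4000 → 5000 → 6400 — 1 1/3 stops higher (brighter).
Net: −3 1/3 −2 +1 1/3 = −4 stops.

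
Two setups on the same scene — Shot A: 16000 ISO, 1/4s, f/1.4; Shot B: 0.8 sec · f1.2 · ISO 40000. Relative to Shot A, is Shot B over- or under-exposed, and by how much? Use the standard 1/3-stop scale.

3 1/3 stops brighter

Aperture: f/1.4 → f/1.2 — 1/3 stop wider (brighter).
Shutter speed: 1/4 → 0.3 → 0.4 → 0.5 → 0.6 → 0.8 — 1 2/3 stops slower (brighter).
ISO: 16000 → 20000 → 25600 → 32000 → 40000 — 1 1/3 stops higher (brighter).
Net: +1/3 +1 2/3 +1 1/3 = +3 1/3 stops.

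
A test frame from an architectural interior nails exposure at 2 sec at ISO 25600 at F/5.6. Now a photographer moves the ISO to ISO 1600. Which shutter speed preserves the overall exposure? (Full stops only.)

30 s

ISO: 25600 → 12800 → 6400 → 3200 → 1600 — 4 stops dropped (darker).
Need 4 stops brighter from the shutter speed: 2 → 4 → 8 → 15 → 30.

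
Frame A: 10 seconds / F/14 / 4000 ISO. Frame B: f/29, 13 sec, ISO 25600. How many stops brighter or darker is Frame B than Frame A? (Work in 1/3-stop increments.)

Aperture: f/14 → f/16 → f/18 → f/20 → f/22 → f/25 → f/29 — 2 stops stopped down (darker).
Shutter speed: 10 → 13 — 1/3 stop longer (brighter).
ISO: 4000 → 5000 → 6400 → 8000 → 10000 → 12800 → 16000 → 20000 → 25600 — 2 2/3 stops raised (brighter).
Net: −2 +1/3 +2 2/3 = +1 stop.

1 stop brighter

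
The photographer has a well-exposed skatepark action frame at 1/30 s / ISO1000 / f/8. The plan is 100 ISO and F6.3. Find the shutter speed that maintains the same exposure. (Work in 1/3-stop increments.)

1/5s

ISO: 1000 → 800 → 640 → 500 → 400 → 320 → 250 → 200 → 160 → 125 → 100 — 3 1/3 stops dropped (darker).
Aperture: f/8 → f/7.1 → f/6.3 — 2/3 stop larger aperture (brighter).
Net change so far: 2 2/3 stops darker. Offset with the shutter speed: 1/30 → 1/25 → 1/20 → 1/15 → 1/13 → 1/10 → 1/8 → 1/6 → 1/5.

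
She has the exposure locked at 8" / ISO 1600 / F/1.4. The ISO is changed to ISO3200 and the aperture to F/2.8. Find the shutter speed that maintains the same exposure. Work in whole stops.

15 s

ISO: 1600 → 3200 — 1 stop raised (brighter).
Aperture: f/1.4 → f/2 → f/2.8 — 2 stops smaller aperture (darker).
Net change so far: 1 stop darker. Offset with the shutter speed: 8 → 15.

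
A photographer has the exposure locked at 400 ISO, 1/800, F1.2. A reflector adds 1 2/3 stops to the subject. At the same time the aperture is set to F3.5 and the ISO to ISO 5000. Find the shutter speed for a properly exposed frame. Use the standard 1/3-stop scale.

1/4000s

Scene light: 1 2/3 stops brighter.
Aperture: f/1.2 → f/1.4 → f/1.6 → f/1.8 → f/2 → f/2.2 → f/2.5 → f/2.8 → f/3.2 → f/3.5 — 3 stops narrower (darker).
ISO: 400 → 500 → 640 → 800 → 1000 → 1250 → 1600 → 2000 → 2500 → 3200 → 4000 → 5000 — 3 2/3 stops higher (brighter).
Net so far: 2 1/3 stops brighter. Shutter speed: 1/800 → 1/1000 → 1/1250 → 1/1600 → 1/2000 → 1/2500 → 1/3200 → 1/4000.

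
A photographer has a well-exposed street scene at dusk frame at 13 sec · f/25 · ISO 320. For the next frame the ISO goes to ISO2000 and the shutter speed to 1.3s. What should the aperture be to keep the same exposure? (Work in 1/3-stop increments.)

f/20

ISO: 320 → 400 → 500 → 640 → 800 → 1000 → 1250 → 1600 → 2000 — 2 2/3 stops higher (brighter).
Shutter speed: 13 → 10 → 8 → 6 → 5 → 4 → 3.2 → 2.5 → 2 → 1.6 → 1.3 — 3 1/3 stops shorter (darker).
Net change so far: 2/3 stop darker. Offset with the aperture: f/25 → f/22 → f/20.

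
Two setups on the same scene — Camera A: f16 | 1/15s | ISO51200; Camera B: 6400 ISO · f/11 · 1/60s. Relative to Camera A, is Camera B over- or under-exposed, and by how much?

Aperture: f/16 → f/11 — 1 stop wider (brighter).
Shutter speed: 1/15 → 1/30 → 1/60 — 2 stops faster (darker).
ISO: 51200 → 25600 → 12800 → 6400 — 3 stops dropped (darker).
Net: +1 −2 −3 = −4 stops.

4 stops darker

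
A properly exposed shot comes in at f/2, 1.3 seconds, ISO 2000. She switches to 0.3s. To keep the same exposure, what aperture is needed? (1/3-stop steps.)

f/1.0

Shutter speed: 1.3 → 1 → 0.8 → 0.6 → 0.5 → 0.4 → 0.3 — 2 stops faster (darker).
Need 2 stops brighter from the aperture: f/2 → f/1.8 → f/1.6 → f/1.4 → f/1.2 → f/1.1 → f/1.0.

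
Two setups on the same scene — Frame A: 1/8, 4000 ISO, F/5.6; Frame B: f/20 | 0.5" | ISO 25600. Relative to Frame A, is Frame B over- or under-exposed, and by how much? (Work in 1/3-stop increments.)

Aperture: f/5.6 → f/6.3 → f/7.1 → f/8 → f/9 → f/10 → f/11 → f/13 → f/14 → f/16 → f/18 → f/20 — 3 2/3 stops stopped down (darker).
Shutter speed: 1/8 → 1/6 → 1/5 → 1/4 → 0.3 → 0.4 → 0.5 — 2 stops longer (brighter).
ISO: 4000 → 5000 → 6400 → 8000 → 10000 → 12800 → 16000 → 20000 → 25600 — 2 2/3 stops raised (brighter).
Net: −3 2/3 +2 +2 2/3 = +1 stop.

1 stop brighter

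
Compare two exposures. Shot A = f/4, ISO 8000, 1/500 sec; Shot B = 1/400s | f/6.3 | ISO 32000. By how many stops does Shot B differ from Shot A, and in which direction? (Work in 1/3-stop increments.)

Aperture: f/4 → f/4.5 → f/5 → f/5.6 → f/6.3 — 1 1/3 stops smaller aperture (darker).
Shutter speed: 1/500 → 1/400 — 1/3 stop slower (brighter).
ISO: 8000 → 10000 → 12800 → 16000 → 20000 → 25600 → 32000 — 2 stops raised (brighter).
Net: −1 1/3 +1/3 +2 = +1 stop.

1 stop brighter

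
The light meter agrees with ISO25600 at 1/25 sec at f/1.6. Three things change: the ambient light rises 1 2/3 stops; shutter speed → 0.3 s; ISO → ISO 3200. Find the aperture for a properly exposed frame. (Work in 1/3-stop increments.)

f/2.8

Scene light: 1 2/3 stops brighter.
Shutter speed: 1/25 → 1/20 → 1/15 → 1/13 → 1/10 → 1/8 → 1/6 → 1/5 → 1/4 → 0.3 — 3 stops slower (brighter).
ISO: 25600 → 20000 → 16000 → 12800 → 10000 → 8000 → 6400 → 5000 → 4000 → 3200 — 3 stops lower (darker).
Net so far: 1 2/3 stops brighter. Aperture: f/1.6 → f/1.8 → f/2 → f/2.2 → f/2.5 → f/2.8.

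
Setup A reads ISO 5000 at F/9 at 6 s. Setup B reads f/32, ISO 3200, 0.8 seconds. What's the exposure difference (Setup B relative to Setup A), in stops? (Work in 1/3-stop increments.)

Aperture: f/9 → f/10 → f/11 → f/13 → f/14 → f/16 → f/18 → f/20 → f/22 → f/25 → f/29 → f/32 — 3 2/3 stops smaller aperture (darker).
Shutter speed: 6 → 5 → 4 → 3.2 → 2.5 → 2 → 1.6 → 1.3 → 1 → 0.8 — 3 stops faster (darker).
ISO: 5000 → 4000 → 3200 — 2/3 stop dropped (darker).
Net: −3 2/3 −3 −2/3 = −7 1/3 stops.

7 1/3 stops darker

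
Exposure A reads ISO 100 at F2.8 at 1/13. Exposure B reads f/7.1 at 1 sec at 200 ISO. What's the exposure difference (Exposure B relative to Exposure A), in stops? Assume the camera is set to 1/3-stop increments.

2 stops brighter

Aperture: f/2.8 → f/3.2 → f/3.5 → f/4 → f/4.5 → f/5 → f/5.6 → f/6.3 → f/7.1 — 2 2/3 stops smaller aperture (darker).
Shutter speed: 1/13 → 1/10 → 1/8 → 1/6 → 1/5 → 1/4 → 0.3 → 0.4 → 0.5 → 0.6 → 0.8 → 1 — 3 2/3 stops slower (brighter).
ISO: 100 → 125 → 160 → 200 — 1 stop higher (brighter).
Net: −2 2/3 +3 2/3 +1 = +2 stops.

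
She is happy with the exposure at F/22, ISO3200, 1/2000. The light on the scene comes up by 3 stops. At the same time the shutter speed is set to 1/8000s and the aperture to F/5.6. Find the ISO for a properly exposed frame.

Scene light: 3 stops brighter.
Shutter speed: 1/2000 → 1/4000 → 1/8000 — 2 stops faster (darker).
Aperture: f/22 → f/16 → f/11 → f/8 → f/5.6 — 4 stops opened up (brighter).
Net so far: 5 stops brighter. ISO: 3200 → 1600 → 800 → 400 → 200 → 100.

ISO 100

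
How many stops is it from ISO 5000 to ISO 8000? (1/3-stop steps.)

5000 → 6400 → 8000 — count the steps: 2 third-stops = 2/3 stop.

2/3 stop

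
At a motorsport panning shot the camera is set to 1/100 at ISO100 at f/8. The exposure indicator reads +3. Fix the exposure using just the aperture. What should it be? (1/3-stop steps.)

Overexposed by 3 stops → need 3 stops darker.
Aperture: f/8 → f/9 → f/10 → f/11 → f/13 → f/14 → f/16 → f/18 → f/20 → f/22.

f/22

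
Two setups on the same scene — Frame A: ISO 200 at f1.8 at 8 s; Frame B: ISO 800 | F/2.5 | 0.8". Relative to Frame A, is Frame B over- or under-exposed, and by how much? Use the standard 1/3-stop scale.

2 1/3 stops darker

Aperture: f/1.8 → f/2 → f/2.2 → f/2.5 — 1 stop narrower (darker).
Shutter speed: 8 → 6 → 5 → 4 → 3.2 → 2.5 → 2 → 1.6 → 1.3 → 1 → 0.8 — 3 1/3 stops shorter (darker).
ISO: 200 → 250 → 320 → 400 → 500 → 640 → 800 — 2 stops raised (brighter).
Net: −1 −3 1/3 +2 = −2 1/3 stops.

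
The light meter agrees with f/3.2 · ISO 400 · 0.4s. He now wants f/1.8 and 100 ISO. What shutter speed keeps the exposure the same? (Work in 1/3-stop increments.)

0.5 s

Aperture: f/3.2 → f/2.8 → f/2.5 → f/2.2 → f/2 → f/1.8 — 1 2/3 stops larger aperture (brighter).
ISO: 400 → 320 → 250 → 200 → 160 → 125 → 100 — 2 stops dropped (darker).
Net change so far: 1/3 stop darker. Offset with the shutter speed: 0.4 → 0.5.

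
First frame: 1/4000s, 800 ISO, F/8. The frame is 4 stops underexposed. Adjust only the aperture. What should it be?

f/2

Underexposed by 4 stops → need 4 stops brighter.
Aperture: f/8 → f/5.6 → f/4 → f/2.8 → f/2.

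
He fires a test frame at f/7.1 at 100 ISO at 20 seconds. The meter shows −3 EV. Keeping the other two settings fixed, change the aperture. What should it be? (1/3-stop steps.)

Underexposed by 3 stops → need 3 stops brighter.
Aperture: f/7.1 → f/6.3 → f/5.6 → f/5 → f/4.5 → f/4 → f/3.5 → f/3.2 → f/2.8 → f/2.5.

f/2.5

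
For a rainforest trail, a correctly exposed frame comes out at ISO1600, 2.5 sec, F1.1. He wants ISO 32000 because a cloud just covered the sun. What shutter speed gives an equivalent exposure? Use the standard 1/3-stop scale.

ISO: 1600 → 2000 → 2500 → 3200 → 4000 → 5000 → 6400 → 8000 → 10000 → 12800 → 16000 → 20000 → 25600 → 32000 — 4 1/3 stops raised (brighter).
Need 4 1/3 stops darker from the shutter speed: 2.5 → 2 → 1.6 → 1.3 → 1 → 0.8 → 0.6 → 0.5 → 0.4 → 0.3 → 1/4 → 1/5 → 1/6 → 1/8.

1/8s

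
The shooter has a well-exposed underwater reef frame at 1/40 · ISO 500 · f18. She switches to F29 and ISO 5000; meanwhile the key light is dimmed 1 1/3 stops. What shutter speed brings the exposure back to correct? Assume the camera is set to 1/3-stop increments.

Scene light: 1 1/3 stops darker.
Aperture: f/18 → f/20 → f/22 → f/25 → f/29 — 1 1/3 stops stopped down (darker).
ISO: 500 → 640 → 800 → 1000 → 1250 → 1600 → 2000 → 2500 → 3200 → 4000 → 5000 — 3 1/3 stops higher (brighter).
Net so far: 2/3 stop brighter. Shutter speed: 1/40 → 1/50 → 1/60.

1/60s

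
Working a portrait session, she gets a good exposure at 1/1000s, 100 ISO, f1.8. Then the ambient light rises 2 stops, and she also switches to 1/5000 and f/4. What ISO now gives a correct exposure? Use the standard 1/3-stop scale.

ISO 640

Scene light: 2 stops brighter.
Shutter speed: 1/1000 → 1/1250 → 1/1600 → 1/2000 → 1/2500 → 1/3200 → 1/4000 → 1/5000 — 2 1/3 stops faster (darker).
Aperture: f/1.8 → f/2 → f/2.2 → f/2.5 → f/2.8 → f/3.2 → f/3.5 → f/4 — 2 1/3 stops stopped down (darker).
Net so far: 2 2/3 stops darker. ISO: 100 → 125 → 160 → 200 → 250 → 320 → 400 → 500 → 640.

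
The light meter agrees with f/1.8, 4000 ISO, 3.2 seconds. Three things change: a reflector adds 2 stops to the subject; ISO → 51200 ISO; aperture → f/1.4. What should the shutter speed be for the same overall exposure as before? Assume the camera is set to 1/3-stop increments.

1/25s

Scene light: 2 stops brighter.
ISO: 4000 → 5000 → 6400 → 8000 → 10000 → 12800 → 16000 → 20000 → 25600 → 32000 → 40000 → 51200 — 3 2/3 stops higher (brighter).
Aperture: f/1.8 → f/1.6 → f/1.4 — 2/3 stop larger aperture (brighter).
Net so far: 6 1/3 stops brighter. Shutter speed: 3.2 → 2.5 → 2 → 1.6 → 1.3 → 1 → 0.8 → 0.6 → 0.5 → 0.4 → 0.3 → 1/4 → 1/5 → 1/6 → 1/8 → 1/10 → 1/13 → 1/15 → 1/20 → 1/25.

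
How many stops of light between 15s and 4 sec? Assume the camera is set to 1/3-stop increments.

2 stops

15 → 13 → 10 → 8 → 6 → 5 → 4 — count the steps: 6 third-stops = 2 stops.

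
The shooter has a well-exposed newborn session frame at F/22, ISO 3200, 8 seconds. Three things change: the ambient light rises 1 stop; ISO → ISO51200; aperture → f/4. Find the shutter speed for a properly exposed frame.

1/125s

Scene light: 1 stop brighter.
ISO: 3200 → 6400 → 12800 → 25600 → 51200 — 4 stops raised (brighter).
Aperture: f/22 → f/16 → f/11 → f/8 → f/5.6 → f/4 — 5 stops larger aperture (brighter).
Net so far: 10 stops brighter. Shutter speed: 8 → 4 → 2 → 1 → 1/2 → 1/4 → 1/8 → 1/15 → 1/30 → 1/60 → 1/125.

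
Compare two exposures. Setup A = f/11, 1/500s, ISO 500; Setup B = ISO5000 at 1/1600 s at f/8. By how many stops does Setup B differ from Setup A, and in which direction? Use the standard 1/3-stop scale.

Aperture: f/11 → f/10 → f/9 → f/8 — 1 stop wider (brighter).
Shutter speed: 1/500 → 1/640 → 1/800 → 1/1000 → 1/1250 → 1/1600 — 1 2/3 stops shorter (darker).
ISO: 500 → 640 → 800 → 1000 → 1250 → 1600 → 2000 → 2500 → 3200 → 4000 → 5000 — 3 1/3 stops higher (brighter).
Net: +1 −1 2/3 +3 1/3 = +2 2/3 stops.

2 2/3 stops brighter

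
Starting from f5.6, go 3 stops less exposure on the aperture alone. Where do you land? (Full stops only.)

f/16

Aperture: f/5.6 → f/8 → f/11 → f/16 — 3 stops stopped down (darker).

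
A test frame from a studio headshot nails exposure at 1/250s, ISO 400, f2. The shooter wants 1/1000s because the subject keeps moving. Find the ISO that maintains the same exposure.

Shutter speed: 1/250 → 1/500 → 1/1000 — 2 stops shorter (darker).
Need 2 stops brighter from the ISO: 400 → 800 → 1600.

ISO 1600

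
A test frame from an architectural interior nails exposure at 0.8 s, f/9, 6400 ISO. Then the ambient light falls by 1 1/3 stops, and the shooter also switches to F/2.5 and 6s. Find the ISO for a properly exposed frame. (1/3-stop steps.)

Scene light: 1 1/3 stops darker.
Aperture: f/9 → f/8 → f/7.1 → f/6.3 → f/5.6 → f/5 → f/4.5 → f/4 → f/3.5 → f/3.2 → f/2.8 → f/2.5 — 3 2/3 stops wider (brighter).
Shutter speed: 0.8 → 1 → 1.3 → 1.6 → 2 → 2.5 → 3.2 → 4 → 5 → 6 — 3 stops slower (brighter).
Net so far: 5 1/3 stops brighter. ISO: 6400 → 5000 → 4000 → 3200 → 2500 → 2000 → 1600 → 1250 → 1000 → 800 → 640 → 500 → 400 → 320 → 250 → 200 → 160.

ISO 160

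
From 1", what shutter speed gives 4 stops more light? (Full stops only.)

15 s

Shutter speed: 1 → 2 → 4 → 8 → 15 — 4 stops slower (brighter).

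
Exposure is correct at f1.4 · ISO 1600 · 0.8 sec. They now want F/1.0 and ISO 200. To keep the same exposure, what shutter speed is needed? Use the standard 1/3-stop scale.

Aperture: f/1.4 → f/1.2 → f/1.1 → f/1.0 — 1 stop opened up (brighter).
ISO: 1600 → 1250 → 1000 → 800 → 640 → 500 → 400 → 320 → 250 → 200 — 3 stops lower (darker).
Net change so far: 2 stops darker. Offset with the shutter speed: 0.8 → 1 → 1.3 → 1.6 → 2 → 2.5 → 3.2.

3.2 s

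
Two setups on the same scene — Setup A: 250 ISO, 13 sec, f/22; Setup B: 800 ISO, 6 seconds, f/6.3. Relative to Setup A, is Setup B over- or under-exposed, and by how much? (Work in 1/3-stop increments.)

4 1/3 stops brighter

Aperture: f/22 → f/20 → f/18 → f/16 → f/14 → f/13 → f/11 → f/10 → f/9 → f/8 → f/7.1 → f/6.3 — 3 2/3 stops larger aperture (brighter).
Shutter speed: 13 → 10 → 8 → 6 — 1 stop faster (darker).
ISO: 250 → 320 → 400 → 500 → 640 → 800 — 1 2/3 stops higher (brighter).
Net: +3 2/3 −1 +1 2/3 = +4 1/3 stops.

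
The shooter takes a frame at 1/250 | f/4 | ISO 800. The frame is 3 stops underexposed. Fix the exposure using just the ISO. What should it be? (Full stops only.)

ISO 6400

Underexposed by 3 stops → need 3 stops brighter.
ISO: 800 → 1600 → 3200 → 6400.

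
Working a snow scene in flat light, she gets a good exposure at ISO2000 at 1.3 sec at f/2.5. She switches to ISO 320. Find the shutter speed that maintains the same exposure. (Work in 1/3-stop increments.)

8 s

ISO: 2000 → 1600 → 1250 → 1000 → 800 → 640 → 500 → 400 → 320 — 2 2/3 stops lower (darker).
Need 2 2/3 stops brighter from the shutter speed: 1.3 → 1.6 → 2 → 2.5 → 3.2 → 4 → 5 → 6 → 8.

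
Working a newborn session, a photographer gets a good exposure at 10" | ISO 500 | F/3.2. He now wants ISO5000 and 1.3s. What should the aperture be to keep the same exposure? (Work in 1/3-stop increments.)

f/3.5

ISO: 500 → 640 → 800 → 1000 → 1250 → 1600 → 2000 → 2500 → 3200 → 4000 → 5000 — 3 1/3 stops raised (brighter).
Shutter speed: 10 → 8 → 6 → 5 → 4 → 3.2 → 2.5 → 2 → 1.6 → 1.3 — 3 stops faster (darker).
Net change so far: 1/3 stop brighter. Offset with the aperture: f/3.2 → f/3.5.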